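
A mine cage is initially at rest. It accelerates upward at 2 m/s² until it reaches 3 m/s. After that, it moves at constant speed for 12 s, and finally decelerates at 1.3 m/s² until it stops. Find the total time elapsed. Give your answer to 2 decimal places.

Phase 1 (accelerating): v₀ = 0 m/s, a = 2 m/s².
v = v₀ + at → t = (3 − 0) / 2 = 1.50 s
v² = v₀² + 2aΔx → Δx = (3² − 0²)/(2·2) = 2.25 m

Phase 2 (constant speed): v₀ = 3.00 m/s, a = 0 m/s².
v = v₀ + at = 3.00 + (0)(12) = 3.00 m/s
Δx = v₀t + ½at² = 3.00·12 + 0.5·0·12² = 36.0 m

Phase 3 (decelerating): v₀ = 3.00 m/s, a = -1.3 m/s².
v = v₀ + at → t = (0 − 3.00) / -1.3 = 2.31 s
v² = v₀² + 2aΔx → Δx = (0² − 3.00²)/(2·-1.3) = 3.46 m
Total time = 1.50 + 12.0 + 2.31 = 15.8 s

15.81 s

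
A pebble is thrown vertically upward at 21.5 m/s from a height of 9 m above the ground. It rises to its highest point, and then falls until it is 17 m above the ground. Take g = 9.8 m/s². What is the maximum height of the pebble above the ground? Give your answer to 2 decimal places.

32.58 m

Phase 1 (rising): v₀ = 21.5 m/s, a = -9.8 m/s².
v = v₀ + at → t = (0 − 21.5) / -9.8 = 2.19 s
v² = v₀² + 2aΔx → Δx = (0² − 21.5²)/(2·-9.8) = 23.6 m
Maximum height = 9 + 23.6 = 32.6 m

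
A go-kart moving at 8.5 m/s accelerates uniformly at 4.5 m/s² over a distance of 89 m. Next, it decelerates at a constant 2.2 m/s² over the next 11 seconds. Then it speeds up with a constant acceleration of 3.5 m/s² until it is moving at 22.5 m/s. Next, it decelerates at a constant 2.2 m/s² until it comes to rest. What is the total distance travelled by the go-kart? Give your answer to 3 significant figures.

464 m

Phase 1 (accelerating): v₀ = 8.50 m/s, a = 4.5 m/s².
v² = v₀² + 2aΔx = 8.50² + 2·4.5·89 = 873 → v = 29.6 m/s
t = (v − v₀)/a = (29.6 − 8.50)/4.5 = 4.68 s

Phase 2 (decelerating): v₀ = 29.6 m/s, a = -2.2 m/s².
v = v₀ + at = 29.6 + (-2.2)(11) = 5.35 m/s
Δx = v₀t + ½at² = 29.6·11 + 0.5·-2.2·11² = 192 m

Phase 3 (accelerating): v₀ = 5.35 m/s, a = 3.5 m/s².
v = v₀ + at → t = (22.5 − 5.35) / 3.5 = 4.90 s
v² = v₀² + 2aΔx → Δx = (22.5² − 5.35²)/(2·3.5) = 68.2 m

Phase 4 (decelerating): v₀ = 22.5 m/s, a = -2.2 m/s².
v = v₀ + at → t = (0 − 22.5) / -2.2 = 10.2 s
v² = v₀² + 2aΔx → Δx = (0² − 22.5²)/(2·-2.2) = 115 m
Total distance = 89.0 + 192 + 68.2 + 115 = 464 m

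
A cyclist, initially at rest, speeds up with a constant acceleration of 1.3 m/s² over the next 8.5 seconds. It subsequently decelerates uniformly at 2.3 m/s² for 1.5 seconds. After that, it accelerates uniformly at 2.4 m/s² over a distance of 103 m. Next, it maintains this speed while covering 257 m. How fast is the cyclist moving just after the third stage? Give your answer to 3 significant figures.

Phase 1 (accelerating): v₀ = 0 m/s, a = 1.3 m/s².
v = v₀ + at = 0 + (1.3)(8.5) = 11.1 m/s
Δx = v₀t + ½at² = 0·8.5 + 0.5·1.3·8.5² = 47.0 m

Phase 2 (decelerating): v₀ = 11.1 m/s, a = -2.3 m/s².
v = v₀ + at = 11.1 + (-2.3)(1.5) = 7.60 m/s
Δx = v₀t + ½at² = 11.1·1.5 + 0.5·-2.3·1.5² = 14.0 m

Phase 3 (accelerating): v₀ = 7.60 m/s, a = 2.4 m/s².
v² = v₀² + 2aΔx = 7.60² + 2·2.4·103 = 552 → v = 23.5 m/s
t = (v − v₀)/a = (23.5 − 7.60)/2.4 = 6.62 s
Speed at end of phase 3 = 23.5 m/s

23.5 m/s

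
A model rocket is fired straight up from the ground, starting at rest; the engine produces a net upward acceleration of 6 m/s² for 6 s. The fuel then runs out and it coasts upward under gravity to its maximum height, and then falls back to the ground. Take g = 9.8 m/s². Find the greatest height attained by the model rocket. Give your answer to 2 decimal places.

Phase 1 (powered ascent): v₀ = 0 m/s, a = 6 m/s².
v = v₀ + at = 0 + (6)(6) = 36.0 m/s
Δx = v₀t + ½at² = 0·6 + 0.5·6·6² = 108 m

Phase 2 (coasting upward): v₀ = 36.0 m/s, a = -9.8 m/s².
v = v₀ + at → t = (0 − 36.0) / -9.8 = 3.67 s
v² = v₀² + 2aΔx → Δx = (0² − 36.0²)/(2·-9.8) = 66.1 m
Maximum height = 108 + 66.1 = 174 m

174.12 m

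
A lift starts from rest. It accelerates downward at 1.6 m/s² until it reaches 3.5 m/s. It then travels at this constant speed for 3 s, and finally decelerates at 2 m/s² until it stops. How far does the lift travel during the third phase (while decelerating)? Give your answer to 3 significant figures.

Phase 1 (accelerating): v₀ = 0 m/s, a = 1.6 m/s².
v = v₀ + at → t = (3.5 − 0) / 1.6 = 2.19 s
v² = v₀² + 2aΔx → Δx = (3.5² − 0²)/(2·1.6) = 3.83 m

Phase 2 (constant speed): v₀ = 3.50 m/s, a = 0 m/s².
v = v₀ + at = 3.50 + (0)(3) = 3.50 m/s
Δx = v₀t + ½at² = 3.50·3 + 0.5·0·3² = 10.5 m

Phase 3 (decelerating): v₀ = 3.50 m/s, a = -2 m/s².
v = v₀ + at → t = (0 − 3.50) / -2 = 1.75 s
v² = v₀² + 2aΔx → Δx = (0² − 3.50²)/(2·-2) = 3.06 m
Distance in phase 3 = 3.06 m

3.06 m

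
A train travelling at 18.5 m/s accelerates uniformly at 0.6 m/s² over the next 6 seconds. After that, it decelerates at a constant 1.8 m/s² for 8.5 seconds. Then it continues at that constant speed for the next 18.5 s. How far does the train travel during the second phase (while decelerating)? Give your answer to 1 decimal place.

122.8 m

Phase 1 (accelerating): v₀ = 18.5 m/s, a = 0.6 m/s².
v = v₀ + at = 18.5 + (0.6)(6) = 22.1 m/s
Δx = v₀t + ½at² = 18.5·6 + 0.5·0.6·6² = 122 m

Phase 2 (decelerating): v₀ = 22.1 m/s, a = -1.8 m/s².
v = v₀ + at = 22.1 + (-1.8)(8.5) = 6.80 m/s
Δx = v₀t + ½at² = 22.1·8.5 + 0.5·-1.8·8.5² = 123 m
Distance in phase 2 = 123 m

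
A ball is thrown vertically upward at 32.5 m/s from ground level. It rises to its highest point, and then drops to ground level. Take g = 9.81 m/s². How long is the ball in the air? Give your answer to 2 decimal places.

6.63 s

Phase 1 (rising): v₀ = 32.5 m/s, a = -9.81 m/s².
v = v₀ + at → t = (0 − 32.5) / -9.81 = 3.31 s
v² = v₀² + 2aΔx → Δx = (0² − 32.5²)/(2·-9.81) = 53.8 m

Phase 2 (falling): v₀ = 0 m/s, a = -9.81 m/s².
Falls 53.8 m from rest: t = √(2·53.8/9.81) = 3.31 s; v = g·t = 32.5 m/s.
Total time = 3.31 + 3.31 = 6.63 s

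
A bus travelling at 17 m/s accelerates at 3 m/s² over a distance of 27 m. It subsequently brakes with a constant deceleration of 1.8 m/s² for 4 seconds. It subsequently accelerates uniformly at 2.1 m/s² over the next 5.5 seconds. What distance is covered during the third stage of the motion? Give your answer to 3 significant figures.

109 m

Phase 1 (accelerating): v₀ = 17.0 m/s, a = 3 m/s².
v² = v₀² + 2aΔx = 17.0² + 2·3·27 = 451 → v = 21.2 m/s
t = (v − v₀)/a = (21.2 − 17.0)/3 = 1.41 s

Phase 2 (decelerating): v₀ = 21.2 m/s, a = -1.8 m/s².
v = v₀ + at = 21.2 + (-1.8)(4) = 14.0 m/s
Δx = v₀t + ½at² = 21.2·4 + 0.5·-1.8·4² = 70.5 m

Phase 3 (accelerating): v₀ = 14.0 m/s, a = 2.1 m/s².
v = v₀ + at = 14.0 + (2.1)(5.5) = 25.6 m/s
Δx = v₀t + ½at² = 14.0·5.5 + 0.5·2.1·5.5² = 109 m
Distance in phase 3 = 109 m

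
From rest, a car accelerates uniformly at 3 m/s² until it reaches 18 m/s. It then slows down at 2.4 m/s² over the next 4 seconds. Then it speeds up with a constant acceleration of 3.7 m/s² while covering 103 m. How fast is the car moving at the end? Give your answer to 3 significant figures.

Phase 1 (accelerating): v₀ = 0 m/s, a = 3 m/s².
v = v₀ + at → t = (18 − 0) / 3 = 6.00 s
v² = v₀² + 2aΔx → Δx = (18² − 0²)/(2·3) = 54.0 m

Phase 2 (decelerating): v₀ = 18.0 m/s, a = -2.4 m/s².
v = v₀ + at = 18.0 + (-2.4)(4) = 8.40 m/s
Δx = v₀t + ½at² = 18.0·4 + 0.5·-2.4·4² = 52.8 m

Phase 3 (accelerating): v₀ = 8.40 m/s, a = 3.7 m/s².
v² = v₀² + 2aΔx = 8.40² + 2·3.7·103 = 833 → v = 28.9 m/s
t = (v − v₀)/a = (28.9 − 8.40)/3.7 = 5.53 s
Final speed = 28.9 m/s

28.9 m/s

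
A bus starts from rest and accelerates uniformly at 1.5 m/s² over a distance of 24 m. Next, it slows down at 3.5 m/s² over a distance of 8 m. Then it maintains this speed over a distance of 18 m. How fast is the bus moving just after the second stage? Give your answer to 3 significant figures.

Phase 1 (accelerating): v₀ = 0 m/s, a = 1.5 m/s².
v² = v₀² + 2aΔx = 0² + 2·1.5·24 = 72.0 → v = 8.49 m/s
t = (v − v₀)/a = (8.49 − 0)/1.5 = 5.66 s

Phase 2 (decelerating): v₀ = 8.49 m/s, a = -3.5 m/s².
v² = v₀² + 2aΔx = 8.49² + 2·-3.5·8 = 16.0 → v = 4.00 m/s
t = (v − v₀)/a = (4.00 − 8.49)/-3.5 = 1.28 s
Speed at end of phase 2 = 4.00 m/s

4.00 m/s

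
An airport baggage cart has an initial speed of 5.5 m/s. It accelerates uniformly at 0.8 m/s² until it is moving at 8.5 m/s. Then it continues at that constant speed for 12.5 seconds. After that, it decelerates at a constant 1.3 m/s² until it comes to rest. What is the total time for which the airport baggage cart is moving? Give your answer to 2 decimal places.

22.79 s

Phase 1 (accelerating): v₀ = 5.50 m/s, a = 0.8 m/s².
v = v₀ + at → t = (8.5 − 5.50) / 0.8 = 3.75 s
v² = v₀² + 2aΔx → Δx = (8.5² − 5.50²)/(2·0.8) = 26.2 m

Phase 2 (constant speed): v₀ = 8.50 m/s, a = 0 m/s².
v = v₀ + at = 8.50 + (0)(12.5) = 8.50 m/s
Δx = v₀t + ½at² = 8.50·12.5 + 0.5·0·12.5² = 106 m

Phase 3 (decelerating): v₀ = 8.50 m/s, a = -1.3 m/s².
v = v₀ + at → t = (0 − 8.50) / -1.3 = 6.54 s
v² = v₀² + 2aΔx → Δx = (0² − 8.50²)/(2·-1.3) = 27.8 m
Total time = 3.75 + 12.5 + 6.54 = 22.8 s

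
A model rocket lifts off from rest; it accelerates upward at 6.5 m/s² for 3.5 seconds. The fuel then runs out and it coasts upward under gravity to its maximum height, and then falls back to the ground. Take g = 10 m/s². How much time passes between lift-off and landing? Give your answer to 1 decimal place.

9.4 s

Phase 1 (powered ascent): v₀ = 0 m/s, a = 6.5 m/s².
v = v₀ + at = 0 + (6.5)(3.5) = 22.8 m/s
Δx = v₀t + ½at² = 0·3.5 + 0.5·6.5·3.5² = 39.8 m

Phase 2 (coasting upward): v₀ = 22.8 m/s, a = -10 m/s².
v = v₀ + at → t = (0 − 22.8) / -10 = 2.27 s
v² = v₀² + 2aΔx → Δx = (0² − 22.8²)/(2·-10) = 25.9 m

Phase 3 (free fall): v₀ = 0 m/s, a = -10 m/s².
Falls 65.7 m from rest: t = √(2·65.7/10) = 3.62 s; v = g·t = 36.2 m/s.
Total time = 3.50 + 2.27 + 3.62 = 9.40 s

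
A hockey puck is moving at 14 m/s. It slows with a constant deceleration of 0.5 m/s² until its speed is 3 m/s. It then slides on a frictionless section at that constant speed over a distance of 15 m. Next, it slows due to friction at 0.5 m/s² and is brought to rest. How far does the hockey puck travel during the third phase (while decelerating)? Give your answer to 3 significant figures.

9.00 m

Phase 1 (decelerating): v₀ = 14.0 m/s, a = -0.5 m/s².
v = v₀ + at → t = (3 − 14.0) / -0.5 = 22.0 s
v² = v₀² + 2aΔx → Δx = (3² − 14.0²)/(2·-0.5) = 187 m

Phase 2 (constant speed): v₀ = 3.00 m/s, a = 0 m/s².
Constant speed: t = d/v = 15/3.00 = 5.00 s

Phase 3 (decelerating): v₀ = 3.00 m/s, a = -0.5 m/s².
v = v₀ + at → t = (0 − 3.00) / -0.5 = 6.00 s
v² = v₀² + 2aΔx → Δx = (0² − 3.00²)/(2·-0.5) = 9.00 m
Distance in phase 3 = 9.00 m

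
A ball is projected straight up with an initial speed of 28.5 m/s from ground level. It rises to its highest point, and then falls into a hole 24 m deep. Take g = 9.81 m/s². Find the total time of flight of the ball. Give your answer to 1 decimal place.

6.6 s

Phase 1 (rising): v₀ = 28.5 m/s, a = -9.81 m/s².
v = v₀ + at → t = (0 − 28.5) / -9.81 = 2.91 s
v² = v₀² + 2aΔx → Δx = (0² − 28.5²)/(2·-9.81) = 41.4 m

Phase 2 (falling): v₀ = 0 m/s, a = -9.81 m/s².
Falls 65.4 m from rest: t = √(2·65.4/9.81) = 3.65 s; v = g·t = 35.8 m/s.
Total time = 2.91 + 3.65 = 6.56 s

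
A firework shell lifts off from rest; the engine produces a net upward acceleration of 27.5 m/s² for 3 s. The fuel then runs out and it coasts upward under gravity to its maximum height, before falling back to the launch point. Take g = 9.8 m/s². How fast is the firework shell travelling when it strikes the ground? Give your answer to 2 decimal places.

96.08 m/s

Phase 1 (powered ascent): v₀ = 0 m/s, a = 27.5 m/s².
v = v₀ + at = 0 + (27.5)(3) = 82.5 m/s
Δx = v₀t + ½at² = 0·3 + 0.5·27.5·3² = 124 m

Phase 2 (coasting upward): v₀ = 82.5 m/s, a = -9.8 m/s².
v = v₀ + at → t = (0 − 82.5) / -9.8 = 8.42 s
v² = v₀² + 2aΔx → Δx = (0² − 82.5²)/(2·-9.8) = 347 m

Phase 3 (free fall): v₀ = 0 m/s, a = -9.8 m/s².
Falls 471 m from rest: t = √(2·471/9.8) = 9.80 s; v = g·t = 96.1 m/s.
Impact speed = 96.1 m/s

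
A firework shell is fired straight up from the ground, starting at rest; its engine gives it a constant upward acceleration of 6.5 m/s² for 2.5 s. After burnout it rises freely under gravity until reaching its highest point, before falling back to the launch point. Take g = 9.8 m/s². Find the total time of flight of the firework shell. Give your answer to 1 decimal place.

6.8 s

Phase 1 (powered ascent): v₀ = 0 m/s, a = 6.5 m/s².
v = v₀ + at = 0 + (6.5)(2.5) = 16.2 m/s
Δx = v₀t + ½at² = 0·2.5 + 0.5·6.5·2.5² = 20.3 m

Phase 2 (coasting upward): v₀ = 16.2 m/s, a = -9.8 m/s².
v = v₀ + at → t = (0 − 16.2) / -9.8 = 1.66 s
v² = v₀² + 2aΔx → Δx = (0² − 16.2²)/(2·-9.8) = 13.5 m

Phase 3 (free fall): v₀ = 0 m/s, a = -9.8 m/s².
Falls 33.8 m from rest: t = √(2·33.8/9.8) = 2.63 s; v = g·t = 25.7 m/s.
Total time = 2.50 + 1.66 + 2.63 = 6.78 s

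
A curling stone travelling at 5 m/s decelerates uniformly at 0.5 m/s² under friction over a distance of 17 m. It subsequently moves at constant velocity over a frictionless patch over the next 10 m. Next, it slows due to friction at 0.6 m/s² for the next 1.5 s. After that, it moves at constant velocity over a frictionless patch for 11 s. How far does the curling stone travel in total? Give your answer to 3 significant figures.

51.8 m

Phase 1 (decelerating): v₀ = 5.00 m/s, a = -0.5 m/s².
v² = v₀² + 2aΔx = 5.00² + 2·-0.5·17 = 8.00 → v = 2.83 m/s
t = (v − v₀)/a = (2.83 − 5.00)/-0.5 = 4.34 s

Phase 2 (constant speed): v₀ = 2.83 m/s, a = 0 m/s².
Constant speed: t = d/v = 10/2.83 = 3.54 s

Phase 3 (decelerating): v₀ = 2.83 m/s, a = -0.6 m/s².
v = v₀ + at = 2.83 + (-0.6)(1.5) = 1.93 m/s
Δx = v₀t + ½at² = 2.83·1.5 + 0.5·-0.6·1.5² = 3.57 m

Phase 4 (constant speed): v₀ = 1.93 m/s, a = 0 m/s².
v = v₀ + at = 1.93 + (0)(11) = 1.93 m/s
Δx = v₀t + ½at² = 1.93·11 + 0.5·0·11² = 21.2 m
Total distance = 17.0 + 10.0 + 3.57 + 21.2 = 51.8 m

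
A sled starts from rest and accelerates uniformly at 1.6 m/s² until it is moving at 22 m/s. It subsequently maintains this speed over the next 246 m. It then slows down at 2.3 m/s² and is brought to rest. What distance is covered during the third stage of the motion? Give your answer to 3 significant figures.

Phase 1 (accelerating): v₀ = 0 m/s, a = 1.6 m/s².
v = v₀ + at → t = (22 − 0) / 1.6 = 13.8 s
v² = v₀² + 2aΔx → Δx = (22² − 0²)/(2·1.6) = 151 m

Phase 2 (constant speed): v₀ = 22.0 m/s, a = 0 m/s².
Constant speed: t = d/v = 246/22.0 = 11.2 s

Phase 3 (decelerating): v₀ = 22.0 m/s, a = -2.3 m/s².
v = v₀ + at → t = (0 − 22.0) / -2.3 = 9.57 s
v² = v₀² + 2aΔx → Δx = (0² − 22.0²)/(2·-2.3) = 105 m
Distance in phase 3 = 105 m

105 m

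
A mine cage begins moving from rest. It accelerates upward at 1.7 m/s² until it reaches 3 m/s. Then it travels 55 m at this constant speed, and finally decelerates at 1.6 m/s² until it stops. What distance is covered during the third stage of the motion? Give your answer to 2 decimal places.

Phase 1 (accelerating): v₀ = 0 m/s, a = 1.7 m/s².
v = v₀ + at → t = (3 − 0) / 1.7 = 1.76 s
v² = v₀² + 2aΔx → Δx = (3² − 0²)/(2·1.7) = 2.65 m

Phase 2 (constant speed): v₀ = 3.00 m/s, a = 0 m/s².
Constant speed: t = d/v = 55/3.00 = 18.3 s

Phase 3 (decelerating): v₀ = 3.00 m/s, a = -1.6 m/s².
v = v₀ + at → t = (0 − 3.00) / -1.6 = 1.88 s
v² = v₀² + 2aΔx → Δx = (0² − 3.00²)/(2·-1.6) = 2.81 m
Distance in phase 3 = 2.81 m

2.81 m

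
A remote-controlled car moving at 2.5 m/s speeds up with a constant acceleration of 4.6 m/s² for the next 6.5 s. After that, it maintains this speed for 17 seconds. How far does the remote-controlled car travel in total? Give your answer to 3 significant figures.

Phase 1 (accelerating): v₀ = 2.50 m/s, a = 4.6 m/s².
v = v₀ + at = 2.50 + (4.6)(6.5) = 32.4 m/s
Δx = v₀t + ½at² = 2.50·6.5 + 0.5·4.6·6.5² = 113 m

Phase 2 (constant speed): v₀ = 32.4 m/s, a = 0 m/s².
v = v₀ + at = 32.4 + (0)(17) = 32.4 m/s
Δx = v₀t + ½at² = 32.4·17 + 0.5·0·17² = 551 m
Total distance = 113 + 551 = 664 m

664 m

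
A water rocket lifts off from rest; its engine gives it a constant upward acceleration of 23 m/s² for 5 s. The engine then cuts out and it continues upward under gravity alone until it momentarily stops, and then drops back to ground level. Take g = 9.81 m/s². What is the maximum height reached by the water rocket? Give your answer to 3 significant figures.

962 m

Phase 1 (powered ascent): v₀ = 0 m/s, a = 23 m/s².
v = v₀ + at = 0 + (23)(5) = 115 m/s
Δx = v₀t + ½at² = 0·5 + 0.5·23·5² = 288 m

Phase 2 (coasting upward): v₀ = 115 m/s, a = -9.81 m/s².
v = v₀ + at → t = (0 − 115) / -9.81 = 11.7 s
v² = v₀² + 2aΔx → Δx = (0² − 115²)/(2·-9.81) = 674 m
Maximum height = 288 + 674 = 962 m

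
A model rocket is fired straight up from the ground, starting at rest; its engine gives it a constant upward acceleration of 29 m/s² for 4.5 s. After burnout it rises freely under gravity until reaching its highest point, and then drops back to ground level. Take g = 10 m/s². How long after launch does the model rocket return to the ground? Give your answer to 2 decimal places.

32.68 s

Phase 1 (powered ascent): v₀ = 0 m/s, a = 29 m/s².
v = v₀ + at = 0 + (29)(4.5) = 130 m/s
Δx = v₀t + ½at² = 0·4.5 + 0.5·29·4.5² = 294 m

Phase 2 (coasting upward): v₀ = 130 m/s, a = -10 m/s².
v = v₀ + at → t = (0 − 130) / -10 = 13.1 s
v² = v₀² + 2aΔx → Δx = (0² − 130²)/(2·-10) = 852 m

Phase 3 (free fall): v₀ = 0 m/s, a = -10 m/s².
Falls 1150 m from rest: t = √(2·1150/10) = 15.1 s; v = g·t = 151 m/s.
Total time = 4.50 + 13.1 + 15.1 = 32.7 s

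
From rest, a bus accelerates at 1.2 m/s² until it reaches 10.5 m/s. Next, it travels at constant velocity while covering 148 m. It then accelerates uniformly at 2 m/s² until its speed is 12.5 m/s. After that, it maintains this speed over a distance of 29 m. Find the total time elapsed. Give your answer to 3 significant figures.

Phase 1 (accelerating): v₀ = 0 m/s, a = 1.2 m/s².
v = v₀ + at → t = (10.5 − 0) / 1.2 = 8.75 s
v² = v₀² + 2aΔx → Δx = (10.5² − 0²)/(2·1.2) = 45.9 m

Phase 2 (constant speed): v₀ = 10.5 m/s, a = 0 m/s².
Constant speed: t = d/v = 148/10.5 = 14.1 s

Phase 3 (accelerating): v₀ = 10.5 m/s, a = 2 m/s².
v = v₀ + at → t = (12.5 − 10.5) / 2 = 1.00 s
v² = v₀² + 2aΔx → Δx = (12.5² − 10.5²)/(2·2) = 11.5 m

Phase 4 (constant speed): v₀ = 12.5 m/s, a = 0 m/s².
Constant speed: t = d/v = 29/12.5 = 2.32 s
Total time = 8.75 + 14.1 + 1.00 + 2.32 = 26.2 s

26.2 s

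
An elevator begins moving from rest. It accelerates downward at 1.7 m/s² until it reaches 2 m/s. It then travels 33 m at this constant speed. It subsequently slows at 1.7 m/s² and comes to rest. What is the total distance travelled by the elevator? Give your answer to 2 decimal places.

Phase 1 (accelerating): v₀ = 0 m/s, a = 1.7 m/s².
v = v₀ + at → t = (2 − 0) / 1.7 = 1.18 s
v² = v₀² + 2aΔx → Δx = (2² − 0²)/(2·1.7) = 1.18 m

Phase 2 (constant speed): v₀ = 2.00 m/s, a = 0 m/s².
Constant speed: t = d/v = 33/2.00 = 16.5 s

Phase 3 (decelerating): v₀ = 2.00 m/s, a = -1.7 m/s².
v = v₀ + at → t = (0 − 2.00) / -1.7 = 1.18 s
v² = v₀² + 2aΔx → Δx = (0² − 2.00²)/(2·-1.7) = 1.18 m
Total distance = 1.18 + 33.0 + 1.18 = 35.4 m

35.35 m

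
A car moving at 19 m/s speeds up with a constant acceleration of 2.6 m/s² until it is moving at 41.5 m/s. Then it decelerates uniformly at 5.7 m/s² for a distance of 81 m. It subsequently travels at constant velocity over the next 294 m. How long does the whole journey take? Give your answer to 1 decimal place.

21.4 s

Phase 1 (accelerating): v₀ = 19.0 m/s, a = 2.6 m/s².
v = v₀ + at → t = (41.5 − 19.0) / 2.6 = 8.65 s
v² = v₀² + 2aΔx → Δx = (41.5² − 19.0²)/(2·2.6) = 262 m

Phase 2 (decelerating): v₀ = 41.5 m/s, a = -5.7 m/s².
v² = v₀² + 2aΔx = 41.5² + 2·-5.7·81 = 799 → v = 28.3 m/s
t = (v − v₀)/a = (28.3 − 41.5)/-5.7 = 2.32 s

Phase 3 (constant speed): v₀ = 28.3 m/s, a = 0 m/s².
Constant speed: t = d/v = 294/28.3 = 10.4 s
Total time = 8.65 + 2.32 + 10.4 = 21.4 s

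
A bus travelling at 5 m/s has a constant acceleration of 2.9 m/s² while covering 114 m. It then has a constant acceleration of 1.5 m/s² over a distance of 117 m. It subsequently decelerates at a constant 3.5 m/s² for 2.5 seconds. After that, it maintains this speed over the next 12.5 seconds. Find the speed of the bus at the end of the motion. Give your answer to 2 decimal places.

Phase 1 (accelerating): v₀ = 5.00 m/s, a = 2.9 m/s².
v² = v₀² + 2aΔx = 5.00² + 2·2.9·114 = 686 → v = 26.2 m/s
t = (v − v₀)/a = (26.2 − 5.00)/2.9 = 7.31 s

Phase 2 (accelerating): v₀ = 26.2 m/s, a = 1.5 m/s².
v² = v₀² + 2aΔx = 26.2² + 2·1.5·117 = 1040 → v = 32.2 m/s
t = (v − v₀)/a = (32.2 − 26.2)/1.5 = 4.01 s

Phase 3 (decelerating): v₀ = 32.2 m/s, a = -3.5 m/s².
v = v₀ + at = 32.2 + (-3.5)(2.5) = 23.5 m/s
Δx = v₀t + ½at² = 32.2·2.5 + 0.5·-3.5·2.5² = 69.6 m

Phase 4 (constant speed): v₀ = 23.5 m/s, a = 0 m/s².
v = v₀ + at = 23.5 + (0)(12.5) = 23.5 m/s
Δx = v₀t + ½at² = 23.5·12.5 + 0.5·0·12.5² = 293 m
Final speed = 23.5 m/s

23.46 m/s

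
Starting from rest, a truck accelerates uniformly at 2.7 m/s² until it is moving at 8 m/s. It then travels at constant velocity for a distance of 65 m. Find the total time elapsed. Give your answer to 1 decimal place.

11.1 s

Phase 1 (accelerating): v₀ = 0 m/s, a = 2.7 m/s².
v = v₀ + at → t = (8 − 0) / 2.7 = 2.96 s
v² = v₀² + 2aΔx → Δx = (8² − 0²)/(2·2.7) = 11.9 m

Phase 2 (constant speed): v₀ = 8.00 m/s, a = 0 m/s².
Constant speed: t = d/v = 65/8.00 = 8.12 s
Total time = 2.96 + 8.12 = 11.1 s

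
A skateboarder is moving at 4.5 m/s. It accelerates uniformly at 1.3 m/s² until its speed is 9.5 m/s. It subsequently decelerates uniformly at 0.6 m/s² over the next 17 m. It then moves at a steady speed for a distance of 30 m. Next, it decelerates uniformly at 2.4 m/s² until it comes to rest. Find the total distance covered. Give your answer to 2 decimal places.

88.48 m

Phase 1 (accelerating): v₀ = 4.50 m/s, a = 1.3 m/s².
v = v₀ + at → t = (9.5 − 4.50) / 1.3 = 3.85 s
v² = v₀² + 2aΔx → Δx = (9.5² − 4.50²)/(2·1.3) = 26.9 m

Phase 2 (decelerating): v₀ = 9.50 m/s, a = -0.6 m/s².
v² = v₀² + 2aΔx = 9.50² + 2·-0.6·17 = 69.8 → v = 8.36 m/s
t = (v − v₀)/a = (8.36 − 9.50)/-0.6 = 1.90 s

Phase 3 (constant speed): v₀ = 8.36 m/s, a = 0 m/s².
Constant speed: t = d/v = 30/8.36 = 3.59 s

Phase 4 (decelerating): v₀ = 8.36 m/s, a = -2.4 m/s².
v = v₀ + at → t = (0 − 8.36) / -2.4 = 3.48 s
v² = v₀² + 2aΔx → Δx = (0² − 8.36²)/(2·-2.4) = 14.6 m
Total distance = 26.9 + 17.0 + 30.0 + 14.6 = 88.5 m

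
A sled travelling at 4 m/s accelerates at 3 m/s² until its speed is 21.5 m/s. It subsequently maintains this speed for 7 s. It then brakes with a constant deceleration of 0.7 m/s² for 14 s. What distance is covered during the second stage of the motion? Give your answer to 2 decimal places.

150.50 m

Phase 1 (accelerating): v₀ = 4.00 m/s, a = 3 m/s².
v = v₀ + at → t = (21.5 − 4.00) / 3 = 5.83 s
v² = v₀² + 2aΔx → Δx = (21.5² − 4.00²)/(2·3) = 74.4 m

Phase 2 (constant speed): v₀ = 21.5 m/s, a = 0 m/s².
v = v₀ + at = 21.5 + (0)(7) = 21.5 m/s
Δx = v₀t + ½at² = 21.5·7 + 0.5·0·7² = 150 m
Distance in phase 2 = 150 m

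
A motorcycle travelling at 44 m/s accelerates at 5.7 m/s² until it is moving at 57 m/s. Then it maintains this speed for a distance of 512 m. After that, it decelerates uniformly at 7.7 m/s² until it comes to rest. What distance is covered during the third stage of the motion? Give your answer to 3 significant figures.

Phase 1 (accelerating): v₀ = 44.0 m/s, a = 5.7 m/s².
v = v₀ + at → t = (57 − 44.0) / 5.7 = 2.28 s
v² = v₀² + 2aΔx → Δx = (57² − 44.0²)/(2·5.7) = 115 m

Phase 2 (constant speed): v₀ = 57.0 m/s, a = 0 m/s².
Constant speed: t = d/v = 512/57.0 = 8.98 s

Phase 3 (decelerating): v₀ = 57.0 m/s, a = -7.7 m/s².
v = v₀ + at → t = (0 − 57.0) / -7.7 = 7.40 s
v² = v₀² + 2aΔx → Δx = (0² − 57.0²)/(2·-7.7) = 211 m
Distance in phase 3 = 211 m

211 m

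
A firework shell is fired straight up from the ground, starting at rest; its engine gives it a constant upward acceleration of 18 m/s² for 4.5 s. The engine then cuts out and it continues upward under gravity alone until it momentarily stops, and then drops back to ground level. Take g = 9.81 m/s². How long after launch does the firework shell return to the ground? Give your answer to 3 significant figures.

23.0 s

Phase 1 (powered ascent): v₀ = 0 m/s, a = 18 m/s².
v = v₀ + at = 0 + (18)(4.5) = 81.0 m/s
Δx = v₀t + ½at² = 0·4.5 + 0.5·18·4.5² = 182 m

Phase 2 (coasting upward): v₀ = 81.0 m/s, a = -9.81 m/s².
v = v₀ + at → t = (0 − 81.0) / -9.81 = 8.26 s
v² = v₀² + 2aΔx → Δx = (0² − 81.0²)/(2·-9.81) = 334 m

Phase 3 (free fall): v₀ = 0 m/s, a = -9.81 m/s².
Falls 517 m from rest: t = √(2·517/9.81) = 10.3 s; v = g·t = 101 m/s.
Total time = 4.50 + 8.26 + 10.3 = 23.0 s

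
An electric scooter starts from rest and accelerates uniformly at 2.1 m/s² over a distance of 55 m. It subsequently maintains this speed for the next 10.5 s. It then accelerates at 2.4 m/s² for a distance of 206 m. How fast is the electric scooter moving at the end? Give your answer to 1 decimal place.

Phase 1 (accelerating): v₀ = 0 m/s, a = 2.1 m/s².
v² = v₀² + 2aΔx = 0² + 2·2.1·55 = 231 → v = 15.2 m/s
t = (v − v₀)/a = (15.2 − 0)/2.1 = 7.24 s

Phase 2 (constant speed): v₀ = 15.2 m/s, a = 0 m/s².
v = v₀ + at = 15.2 + (0)(10.5) = 15.2 m/s
Δx = v₀t + ½at² = 15.2·10.5 + 0.5·0·10.5² = 160 m

Phase 3 (accelerating): v₀ = 15.2 m/s, a = 2.4 m/s².
v² = v₀² + 2aΔx = 15.2² + 2·2.4·206 = 1220 → v = 34.9 m/s
t = (v − v₀)/a = (34.9 − 15.2)/2.4 = 8.22 s
Final speed = 34.9 m/s

34.9 m/s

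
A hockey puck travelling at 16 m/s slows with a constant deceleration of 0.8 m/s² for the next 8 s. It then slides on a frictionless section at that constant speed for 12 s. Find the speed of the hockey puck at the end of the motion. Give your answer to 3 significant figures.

Phase 1 (decelerating): v₀ = 16.0 m/s, a = -0.8 m/s².
v = v₀ + at = 16.0 + (-0.8)(8) = 9.60 m/s
Δx = v₀t + ½at² = 16.0·8 + 0.5·-0.8·8² = 102 m

Phase 2 (constant speed): v₀ = 9.60 m/s, a = 0 m/s².
v = v₀ + at = 9.60 + (0)(12) = 9.60 m/s
Δx = v₀t + ½at² = 9.60·12 + 0.5·0·12² = 115 m
Final speed = 9.60 m/s

9.60 m/s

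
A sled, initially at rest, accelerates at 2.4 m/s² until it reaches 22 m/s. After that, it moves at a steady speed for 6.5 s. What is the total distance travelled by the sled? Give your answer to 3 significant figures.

244 m

Phase 1 (accelerating): v₀ = 0 m/s, a = 2.4 m/s².
v = v₀ + at → t = (22 − 0) / 2.4 = 9.17 s
v² = v₀² + 2aΔx → Δx = (22² − 0²)/(2·2.4) = 101 m

Phase 2 (constant speed): v₀ = 22.0 m/s, a = 0 m/s².
v = v₀ + at = 22.0 + (0)(6.5) = 22.0 m/s
Δx = v₀t + ½at² = 22.0·6.5 + 0.5·0·6.5² = 143 m
Total distance = 101 + 143 = 244 m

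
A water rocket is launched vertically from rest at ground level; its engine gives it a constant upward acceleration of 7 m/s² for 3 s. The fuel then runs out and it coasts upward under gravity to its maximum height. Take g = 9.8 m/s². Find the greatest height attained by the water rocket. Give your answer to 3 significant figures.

Phase 1 (powered ascent): v₀ = 0 m/s, a = 7 m/s².
v = v₀ + at = 0 + (7)(3) = 21.0 m/s
Δx = v₀t + ½at² = 0·3 + 0.5·7·3² = 31.5 m

Phase 2 (coasting upward): v₀ = 21.0 m/s, a = -9.8 m/s².
v = v₀ + at → t = (0 − 21.0) / -9.8 = 2.14 s
v² = v₀² + 2aΔx → Δx = (0² − 21.0²)/(2·-9.8) = 22.5 m
Maximum height = 31.5 + 22.5 = 54.0 m

54.0 m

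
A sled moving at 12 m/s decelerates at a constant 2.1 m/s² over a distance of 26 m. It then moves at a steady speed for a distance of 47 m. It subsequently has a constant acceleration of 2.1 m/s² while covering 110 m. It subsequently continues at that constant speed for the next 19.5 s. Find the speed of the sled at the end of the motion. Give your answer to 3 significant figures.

Phase 1 (decelerating): v₀ = 12.0 m/s, a = -2.1 m/s².
v² = v₀² + 2aΔx = 12.0² + 2·-2.1·26 = 34.8 → v = 5.90 m/s
t = (v − v₀)/a = (5.90 − 12.0)/-2.1 = 2.91 s

Phase 2 (constant speed): v₀ = 5.90 m/s, a = 0 m/s².
Constant speed: t = d/v = 47/5.90 = 7.97 s

Phase 3 (accelerating): v₀ = 5.90 m/s, a = 2.1 m/s².
v² = v₀² + 2aΔx = 5.90² + 2·2.1·110 = 497 → v = 22.3 m/s
t = (v − v₀)/a = (22.3 − 5.90)/2.1 = 7.80 s

Phase 4 (constant speed): v₀ = 22.3 m/s, a = 0 m/s².
v = v₀ + at = 22.3 + (0)(19.5) = 22.3 m/s
Δx = v₀t + ½at² = 22.3·19.5 + 0.5·0·19.5² = 435 m
Final speed = 22.3 m/s

22.3 m/s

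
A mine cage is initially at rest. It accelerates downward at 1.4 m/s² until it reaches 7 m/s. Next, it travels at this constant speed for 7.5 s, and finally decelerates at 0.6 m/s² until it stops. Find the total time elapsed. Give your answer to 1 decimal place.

24.2 s

Phase 1 (accelerating): v₀ = 0 m/s, a = 1.4 m/s².
v = v₀ + at → t = (7 − 0) / 1.4 = 5.00 s
v² = v₀² + 2aΔx → Δx = (7² − 0²)/(2·1.4) = 17.5 m

Phase 2 (constant speed): v₀ = 7.00 m/s, a = 0 m/s².
v = v₀ + at = 7.00 + (0)(7.5) = 7.00 m/s
Δx = v₀t + ½at² = 7.00·7.5 + 0.5·0·7.5² = 52.5 m

Phase 3 (decelerating): v₀ = 7.00 m/s, a = -0.6 m/s².
v = v₀ + at → t = (0 − 7.00) / -0.6 = 11.7 s
v² = v₀² + 2aΔx → Δx = (0² − 7.00²)/(2·-0.6) = 40.8 m
Total time = 5.00 + 7.50 + 11.7 = 24.2 s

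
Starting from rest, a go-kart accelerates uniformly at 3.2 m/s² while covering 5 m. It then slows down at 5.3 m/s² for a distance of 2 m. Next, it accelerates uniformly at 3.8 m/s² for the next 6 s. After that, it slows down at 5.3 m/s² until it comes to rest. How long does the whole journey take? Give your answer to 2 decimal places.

13.14 s

Phase 1 (accelerating): v₀ = 0 m/s, a = 3.2 m/s².
v² = v₀² + 2aΔx = 0² + 2·3.2·5 = 32.0 → v = 5.66 m/s
t = (v − v₀)/a = (5.66 − 0)/3.2 = 1.77 s

Phase 2 (decelerating): v₀ = 5.66 m/s, a = -5.3 m/s².
v² = v₀² + 2aΔx = 5.66² + 2·-5.3·2 = 10.8 → v = 3.29 m/s
t = (v − v₀)/a = (3.29 − 5.66)/-5.3 = 0.447 s

Phase 3 (accelerating): v₀ = 3.29 m/s, a = 3.8 m/s².
v = v₀ + at = 3.29 + (3.8)(6) = 26.1 m/s
Δx = v₀t + ½at² = 3.29·6 + 0.5·3.8·6² = 88.1 m

Phase 4 (decelerating): v₀ = 26.1 m/s, a = -5.3 m/s².
v = v₀ + at → t = (0 − 26.1) / -5.3 = 4.92 s
v² = v₀² + 2aΔx → Δx = (0² − 26.1²)/(2·-5.3) = 64.2 m
Total time = 1.77 + 0.447 + 6.00 + 4.92 = 13.1 s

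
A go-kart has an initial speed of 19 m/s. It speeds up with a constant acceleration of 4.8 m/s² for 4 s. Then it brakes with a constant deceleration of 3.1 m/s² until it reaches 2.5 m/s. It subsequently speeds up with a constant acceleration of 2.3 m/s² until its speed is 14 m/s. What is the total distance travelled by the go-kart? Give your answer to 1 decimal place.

Phase 1 (accelerating): v₀ = 19.0 m/s, a = 4.8 m/s².
v = v₀ + at = 19.0 + (4.8)(4) = 38.2 m/s
Δx = v₀t + ½at² = 19.0·4 + 0.5·4.8·4² = 114 m

Phase 2 (decelerating): v₀ = 38.2 m/s, a = -3.1 m/s².
v = v₀ + at → t = (2.5 − 38.2) / -3.1 = 11.5 s
v² = v₀² + 2aΔx → Δx = (2.5² − 38.2²)/(2·-3.1) = 234 m

Phase 3 (accelerating): v₀ = 2.50 m/s, a = 2.3 m/s².
v = v₀ + at → t = (14 − 2.50) / 2.3 = 5.00 s
v² = v₀² + 2aΔx → Δx = (14² − 2.50²)/(2·2.3) = 41.2 m
Total distance = 114 + 234 + 41.2 = 390 m

390.0 m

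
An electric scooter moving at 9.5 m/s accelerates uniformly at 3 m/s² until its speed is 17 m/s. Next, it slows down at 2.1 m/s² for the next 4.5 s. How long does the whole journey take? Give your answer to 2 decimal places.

7.00 s

Phase 1 (accelerating): v₀ = 9.50 m/s, a = 3 m/s².
v = v₀ + at → t = (17 − 9.50) / 3 = 2.50 s
v² = v₀² + 2aΔx → Δx = (17² − 9.50²)/(2·3) = 33.1 m

Phase 2 (decelerating): v₀ = 17.0 m/s, a = -2.1 m/s².
v = v₀ + at = 17.0 + (-2.1)(4.5) = 7.55 m/s
Δx = v₀t + ½at² = 17.0·4.5 + 0.5·-2.1·4.5² = 55.2 m
Total time = 2.50 + 4.50 = 7.00 s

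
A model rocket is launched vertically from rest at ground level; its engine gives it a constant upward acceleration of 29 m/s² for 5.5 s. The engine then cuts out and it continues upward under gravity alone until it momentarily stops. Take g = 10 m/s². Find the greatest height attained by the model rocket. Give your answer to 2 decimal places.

Phase 1 (powered ascent): v₀ = 0 m/s, a = 29 m/s².
v = v₀ + at = 0 + (29)(5.5) = 160 m/s
Δx = v₀t + ½at² = 0·5.5 + 0.5·29·5.5² = 439 m

Phase 2 (coasting upward): v₀ = 160 m/s, a = -10 m/s².
v = v₀ + at → t = (0 − 160) / -10 = 15.9 s
v² = v₀² + 2aΔx → Δx = (0² − 160²)/(2·-10) = 1270 m
Maximum height = 439 + 1270 = 1710 m

1710.64 m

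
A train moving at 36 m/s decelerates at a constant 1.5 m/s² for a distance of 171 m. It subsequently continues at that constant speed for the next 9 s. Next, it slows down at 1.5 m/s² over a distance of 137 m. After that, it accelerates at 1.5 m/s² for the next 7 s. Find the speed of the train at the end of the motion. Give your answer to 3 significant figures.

Phase 1 (decelerating): v₀ = 36.0 m/s, a = -1.5 m/s².
v² = v₀² + 2aΔx = 36.0² + 2·-1.5·171 = 783 → v = 28.0 m/s
t = (v − v₀)/a = (28.0 − 36.0)/-1.5 = 5.35 s

Phase 2 (constant speed): v₀ = 28.0 m/s, a = 0 m/s².
v = v₀ + at = 28.0 + (0)(9) = 28.0 m/s
Δx = v₀t + ½at² = 28.0·9 + 0.5·0·9² = 252 m

Phase 3 (decelerating): v₀ = 28.0 m/s, a = -1.5 m/s².
v² = v₀² + 2aΔx = 28.0² + 2·-1.5·137 = 372 → v = 19.3 m/s
t = (v − v₀)/a = (19.3 − 28.0)/-1.5 = 5.80 s

Phase 4 (accelerating): v₀ = 19.3 m/s, a = 1.5 m/s².
v = v₀ + at = 19.3 + (1.5)(7) = 29.8 m/s
Δx = v₀t + ½at² = 19.3·7 + 0.5·1.5·7² = 172 m
Final speed = 29.8 m/s

29.8 m/s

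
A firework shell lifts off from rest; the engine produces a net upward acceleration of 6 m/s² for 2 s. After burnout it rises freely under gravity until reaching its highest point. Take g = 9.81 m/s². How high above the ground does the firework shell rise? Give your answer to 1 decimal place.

Phase 1 (powered ascent): v₀ = 0 m/s, a = 6 m/s².
v = v₀ + at = 0 + (6)(2) = 12.0 m/s
Δx = v₀t + ½at² = 0·2 + 0.5·6·2² = 12.0 m

Phase 2 (coasting upward): v₀ = 12.0 m/s, a = -9.81 m/s².
v = v₀ + at → t = (0 − 12.0) / -9.81 = 1.22 s
v² = v₀² + 2aΔx → Δx = (0² − 12.0²)/(2·-9.81) = 7.34 m
Maximum height = 12.0 + 7.34 = 19.3 m

19.3 m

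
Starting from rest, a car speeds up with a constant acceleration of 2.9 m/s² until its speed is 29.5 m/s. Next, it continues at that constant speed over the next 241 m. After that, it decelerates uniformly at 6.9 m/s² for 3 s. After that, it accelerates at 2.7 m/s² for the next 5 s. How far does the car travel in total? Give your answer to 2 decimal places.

Phase 1 (accelerating): v₀ = 0 m/s, a = 2.9 m/s².
v = v₀ + at → t = (29.5 − 0) / 2.9 = 10.2 s
v² = v₀² + 2aΔx → Δx = (29.5² − 0²)/(2·2.9) = 150 m

Phase 2 (constant speed): v₀ = 29.5 m/s, a = 0 m/s².
Constant speed: t = d/v = 241/29.5 = 8.17 s

Phase 3 (decelerating): v₀ = 29.5 m/s, a = -6.9 m/s².
v = v₀ + at = 29.5 + (-6.9)(3) = 8.80 m/s
Δx = v₀t + ½at² = 29.5·3 + 0.5·-6.9·3² = 57.4 m

Phase 4 (accelerating): v₀ = 8.80 m/s, a = 2.7 m/s².
v = v₀ + at = 8.80 + (2.7)(5) = 22.3 m/s
Δx = v₀t + ½at² = 8.80·5 + 0.5·2.7·5² = 77.7 m
Total distance = 150 + 241 + 57.4 + 77.7 = 526 m

526.24 m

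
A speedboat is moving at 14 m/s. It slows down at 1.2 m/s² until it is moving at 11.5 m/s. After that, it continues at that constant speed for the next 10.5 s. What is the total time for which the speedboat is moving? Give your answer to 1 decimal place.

12.6 s

Phase 1 (decelerating): v₀ = 14.0 m/s, a = -1.2 m/s².
v = v₀ + at → t = (11.5 − 14.0) / -1.2 = 2.08 s
v² = v₀² + 2aΔx → Δx = (11.5² − 14.0²)/(2·-1.2) = 26.6 m

Phase 2 (constant speed): v₀ = 11.5 m/s, a = 0 m/s².
v = v₀ + at = 11.5 + (0)(10.5) = 11.5 m/s
Δx = v₀t + ½at² = 11.5·10.5 + 0.5·0·10.5² = 121 m
Total time = 2.08 + 10.5 = 12.6 s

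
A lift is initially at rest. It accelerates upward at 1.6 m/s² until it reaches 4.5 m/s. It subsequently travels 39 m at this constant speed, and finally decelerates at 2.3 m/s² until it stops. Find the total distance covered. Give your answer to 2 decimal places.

49.73 m

Phase 1 (accelerating): v₀ = 0 m/s, a = 1.6 m/s².
v = v₀ + at → t = (4.5 − 0) / 1.6 = 2.81 s
v² = v₀² + 2aΔx → Δx = (4.5² − 0²)/(2·1.6) = 6.33 m

Phase 2 (constant speed): v₀ = 4.50 m/s, a = 0 m/s².
Constant speed: t = d/v = 39/4.50 = 8.67 s

Phase 3 (decelerating): v₀ = 4.50 m/s, a = -2.3 m/s².
v = v₀ + at → t = (0 − 4.50) / -2.3 = 1.96 s
v² = v₀² + 2aΔx → Δx = (0² − 4.50²)/(2·-2.3) = 4.40 m
Total distance = 6.33 + 39.0 + 4.40 = 49.7 m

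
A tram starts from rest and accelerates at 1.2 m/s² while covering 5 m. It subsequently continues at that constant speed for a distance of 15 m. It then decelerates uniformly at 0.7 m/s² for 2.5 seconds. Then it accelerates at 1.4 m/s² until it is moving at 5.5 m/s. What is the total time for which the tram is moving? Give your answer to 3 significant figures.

12.4 s

Phase 1 (accelerating): v₀ = 0 m/s, a = 1.2 m/s².
v² = v₀² + 2aΔx = 0² + 2·1.2·5 = 12.0 → v = 3.46 m/s
t = (v − v₀)/a = (3.46 − 0)/1.2 = 2.89 s

Phase 2 (constant speed): v₀ = 3.46 m/s, a = 0 m/s².
Constant speed: t = d/v = 15/3.46 = 4.33 s

Phase 3 (decelerating): v₀ = 3.46 m/s, a = -0.7 m/s².
v = v₀ + at = 3.46 + (-0.7)(2.5) = 1.71 m/s
Δx = v₀t + ½at² = 3.46·2.5 + 0.5·-0.7·2.5² = 6.47 m

Phase 4 (accelerating): v₀ = 1.71 m/s, a = 1.4 m/s².
v = v₀ + at → t = (5.5 − 1.71) / 1.4 = 2.70 s
v² = v₀² + 2aΔx → Δx = (5.5² − 1.71²)/(2·1.4) = 9.75 m
Total time = 2.89 + 4.33 + 2.50 + 2.70 = 12.4 s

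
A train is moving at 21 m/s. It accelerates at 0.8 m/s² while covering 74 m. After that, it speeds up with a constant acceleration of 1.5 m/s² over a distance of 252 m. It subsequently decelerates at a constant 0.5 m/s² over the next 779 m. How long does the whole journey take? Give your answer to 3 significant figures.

37.9 s

Phase 1 (accelerating): v₀ = 21.0 m/s, a = 0.8 m/s².
v² = v₀² + 2aΔx = 21.0² + 2·0.8·74 = 559 → v = 23.7 m/s
t = (v − v₀)/a = (23.7 − 21.0)/0.8 = 3.31 s

Phase 2 (accelerating): v₀ = 23.7 m/s, a = 1.5 m/s².
v² = v₀² + 2aΔx = 23.7² + 2·1.5·252 = 1320 → v = 36.3 m/s
t = (v − v₀)/a = (36.3 − 23.7)/1.5 = 8.41 s

Phase 3 (decelerating): v₀ = 36.3 m/s, a = -0.5 m/s².
v² = v₀² + 2aΔx = 36.3² + 2·-0.5·779 = 536 → v = 23.2 m/s
t = (v − v₀)/a = (23.2 − 36.3)/-0.5 = 26.2 s
Total time = 3.31 + 8.41 + 26.2 = 37.9 s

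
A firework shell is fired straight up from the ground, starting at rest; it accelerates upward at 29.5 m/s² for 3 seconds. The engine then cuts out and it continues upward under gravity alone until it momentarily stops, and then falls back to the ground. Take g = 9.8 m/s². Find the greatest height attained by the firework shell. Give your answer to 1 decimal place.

532.4 m

Phase 1 (powered ascent): v₀ = 0 m/s, a = 29.5 m/s².
v = v₀ + at = 0 + (29.5)(3) = 88.5 m/s
Δx = v₀t + ½at² = 0·3 + 0.5·29.5·3² = 133 m

Phase 2 (coasting upward): v₀ = 88.5 m/s, a = -9.8 m/s².
v = v₀ + at → t = (0 − 88.5) / -9.8 = 9.03 s
v² = v₀² + 2aΔx → Δx = (0² − 88.5²)/(2·-9.8) = 400 m
Maximum height = 133 + 400 = 532 m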